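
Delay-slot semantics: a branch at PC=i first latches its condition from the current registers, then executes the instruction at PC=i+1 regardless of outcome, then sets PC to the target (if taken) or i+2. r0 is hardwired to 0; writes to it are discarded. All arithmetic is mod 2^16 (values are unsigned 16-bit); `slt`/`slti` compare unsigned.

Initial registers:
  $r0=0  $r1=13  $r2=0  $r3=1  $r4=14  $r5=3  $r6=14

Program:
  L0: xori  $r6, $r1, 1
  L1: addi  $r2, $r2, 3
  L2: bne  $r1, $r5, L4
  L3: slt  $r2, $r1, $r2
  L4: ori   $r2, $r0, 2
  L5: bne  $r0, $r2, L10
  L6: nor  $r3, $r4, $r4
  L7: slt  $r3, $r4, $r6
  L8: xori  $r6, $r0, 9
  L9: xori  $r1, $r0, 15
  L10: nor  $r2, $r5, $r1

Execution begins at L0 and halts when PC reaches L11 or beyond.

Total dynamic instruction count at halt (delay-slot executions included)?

8

PC=0  xori  $r6, $r1, 1      | $r0=0 $r1=13 $r2=0 $r3=1 $r4=14 $r5=3 $r6=12
PC=1  addi  $r2, $r2, 3      | $r0=0 $r1=13 $r2=3 $r3=1 $r4=14 $r5=3 $r6=12
PC=2  bne  $r1, $r5, L4      | $r0=0 $r1=13 $r2=3 $r3=1 $r4=14 $r5=3 $r6=12  [TAKEN]
PC=3  slt  $r2, $r1, $r2     | $r0=0 $r1=13 $r2=0 $r3=1 $r4=14 $r5=3 $r6=12
PC=4  ori   $r2, $r0, 2      | $r0=0 $r1=13 $r2=2 $r3=1 $r4=14 $r5=3 $r6=12
PC=5  bne  $r0, $r2, L10     | $r0=0 $r1=13 $r2=2 $r3=1 $r4=14 $r5=3 $r6=12  [TAKEN]
PC=6  nor  $r3, $r4, $r4     | $r0=0 $r1=13 $r2=2 $r3=65521 $r4=14 $r5=3 $r6=12
PC=10 nor  $r2, $r5, $r1     | $r0=0 $r1=13 $r2=65520 $r3=65521 $r4=14 $r5=3 $r6=12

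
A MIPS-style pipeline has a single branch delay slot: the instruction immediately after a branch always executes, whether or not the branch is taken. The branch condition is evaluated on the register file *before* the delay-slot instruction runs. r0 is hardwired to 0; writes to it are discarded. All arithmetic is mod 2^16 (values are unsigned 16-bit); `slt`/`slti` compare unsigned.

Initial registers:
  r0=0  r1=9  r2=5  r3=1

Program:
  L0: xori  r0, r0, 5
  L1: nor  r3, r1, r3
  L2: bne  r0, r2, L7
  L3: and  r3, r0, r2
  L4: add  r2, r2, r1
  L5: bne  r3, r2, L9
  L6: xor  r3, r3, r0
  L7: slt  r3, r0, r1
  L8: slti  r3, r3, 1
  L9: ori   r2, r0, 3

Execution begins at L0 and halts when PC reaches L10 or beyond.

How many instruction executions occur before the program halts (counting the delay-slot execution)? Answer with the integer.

7

[0] xori  r0, r0, 5  →  {r0:0, r1:9, r2:5, r3:1}
[1] nor  r3, r1, r3  →  {r0:0, r1:9, r2:5, r3:65526}
[2] bne  r0, r2, L7  →  {r0:0, r1:9, r2:5, r3:65526}  ⟨branch taken⟩
[3] and  r3, r0, r2  →  {r0:0, r1:9, r2:5, r3:0}
[7] slt  r3, r0, r1  →  {r0:0, r1:9, r2:5, r3:1}
[8] slti  r3, r3, 1  →  {r0:0, r1:9, r2:5, r3:0}
[9] ori   r2, r0, 3  →  {r0:0, r1:9, r2:3, r3:0}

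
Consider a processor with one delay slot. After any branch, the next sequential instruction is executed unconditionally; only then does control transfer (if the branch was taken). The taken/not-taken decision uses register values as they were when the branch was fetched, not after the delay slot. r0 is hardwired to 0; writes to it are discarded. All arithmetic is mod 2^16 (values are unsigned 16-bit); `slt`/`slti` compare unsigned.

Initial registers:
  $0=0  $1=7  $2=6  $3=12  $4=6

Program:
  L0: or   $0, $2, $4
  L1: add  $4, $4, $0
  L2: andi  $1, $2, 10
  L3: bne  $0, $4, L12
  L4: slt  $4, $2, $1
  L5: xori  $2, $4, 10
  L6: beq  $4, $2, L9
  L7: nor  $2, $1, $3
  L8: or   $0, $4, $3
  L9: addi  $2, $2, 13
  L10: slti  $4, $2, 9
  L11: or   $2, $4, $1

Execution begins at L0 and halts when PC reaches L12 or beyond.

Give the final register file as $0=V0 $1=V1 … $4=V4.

[0] or   $0, $2, $4  →  {$0:0, $1:7, $2:6, $3:12, $4:6}
[1] add  $4, $4, $0  →  {$0:0, $1:7, $2:6, $3:12, $4:6}
[2] andi  $1, $2, 10  →  {$0:0, $1:2, $2:6, $3:12, $4:6}
[3] bne  $0, $4, L12  →  {$0:0, $1:2, $2:6, $3:12, $4:6}  ⟨branch taken⟩
[4] slt  $4, $2, $1  →  {$0:0, $1:2, $2:6, $3:12, $4:0}

$0=0 $1=2 $2=6 $3=12 $4=0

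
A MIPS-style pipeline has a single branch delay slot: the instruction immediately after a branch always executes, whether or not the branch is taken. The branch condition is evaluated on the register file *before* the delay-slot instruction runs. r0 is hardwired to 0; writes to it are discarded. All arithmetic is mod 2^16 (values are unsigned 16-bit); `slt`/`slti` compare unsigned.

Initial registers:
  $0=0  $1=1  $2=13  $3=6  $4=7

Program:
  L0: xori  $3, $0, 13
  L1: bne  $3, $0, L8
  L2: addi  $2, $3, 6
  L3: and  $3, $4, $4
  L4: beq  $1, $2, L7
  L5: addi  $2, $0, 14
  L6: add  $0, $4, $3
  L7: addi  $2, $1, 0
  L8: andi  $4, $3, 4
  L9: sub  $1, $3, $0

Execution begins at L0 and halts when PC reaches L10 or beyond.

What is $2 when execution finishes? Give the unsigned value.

19

#0 xori  $3, $0, 13 ; 0/1/13/13/7
#1 bne  $3, $0, L8 ; 0/1/13/13/7 ; →target
#2 addi  $2, $3, 6 ; 0/1/19/13/7
#8 andi  $4, $3, 4 ; 0/1/19/13/4
#9 sub  $1, $3, $0 ; 0/13/19/13/4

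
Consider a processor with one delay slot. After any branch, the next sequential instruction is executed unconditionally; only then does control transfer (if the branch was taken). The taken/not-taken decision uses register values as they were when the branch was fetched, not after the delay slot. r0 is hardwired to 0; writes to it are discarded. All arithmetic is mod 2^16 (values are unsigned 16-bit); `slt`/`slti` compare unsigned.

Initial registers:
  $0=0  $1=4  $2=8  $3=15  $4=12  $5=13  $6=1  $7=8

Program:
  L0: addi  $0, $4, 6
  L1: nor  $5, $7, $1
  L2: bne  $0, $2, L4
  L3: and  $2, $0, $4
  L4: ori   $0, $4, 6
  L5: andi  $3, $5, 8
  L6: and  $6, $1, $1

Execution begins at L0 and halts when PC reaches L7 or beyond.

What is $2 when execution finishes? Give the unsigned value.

#0 addi  $0, $4, 6 ; 0/4/8/15/12/13/1/8
#1 nor  $5, $7, $1 ; 0/4/8/15/12/65523/1/8
#2 bne  $0, $2, L4 ; 0/4/8/15/12/65523/1/8 ; →target
#3 and  $2, $0, $4 ; 0/4/0/15/12/65523/1/8
#4 ori   $0, $4, 6 ; 0/4/0/15/12/65523/1/8
#5 andi  $3, $5, 8 ; 0/4/0/0/12/65523/1/8
#6 and  $6, $1, $1 ; 0/4/0/0/12/65523/4/8

0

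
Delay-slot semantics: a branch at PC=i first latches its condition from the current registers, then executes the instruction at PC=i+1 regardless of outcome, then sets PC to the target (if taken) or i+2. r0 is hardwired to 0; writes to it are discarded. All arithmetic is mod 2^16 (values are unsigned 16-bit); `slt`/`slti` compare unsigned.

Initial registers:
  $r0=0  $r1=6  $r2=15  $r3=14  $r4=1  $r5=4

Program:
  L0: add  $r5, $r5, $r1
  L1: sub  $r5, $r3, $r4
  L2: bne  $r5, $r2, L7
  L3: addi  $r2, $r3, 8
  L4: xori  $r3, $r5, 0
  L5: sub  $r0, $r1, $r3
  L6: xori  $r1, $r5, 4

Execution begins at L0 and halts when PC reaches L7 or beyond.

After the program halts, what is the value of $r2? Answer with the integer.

PC=0  add  $r5, $r5, $r1     | $r0=0 $r1=6 $r2=15 $r3=14 $r4=1 $r5=10
PC=1  sub  $r5, $r3, $r4     | $r0=0 $r1=6 $r2=15 $r3=14 $r4=1 $r5=13
PC=2  bne  $r5, $r2, L7      | $r0=0 $r1=6 $r2=15 $r3=14 $r4=1 $r5=13  [TAKEN]
PC=3  addi  $r2, $r3, 8      | $r0=0 $r1=6 $r2=22 $r3=14 $r4=1 $r5=13

22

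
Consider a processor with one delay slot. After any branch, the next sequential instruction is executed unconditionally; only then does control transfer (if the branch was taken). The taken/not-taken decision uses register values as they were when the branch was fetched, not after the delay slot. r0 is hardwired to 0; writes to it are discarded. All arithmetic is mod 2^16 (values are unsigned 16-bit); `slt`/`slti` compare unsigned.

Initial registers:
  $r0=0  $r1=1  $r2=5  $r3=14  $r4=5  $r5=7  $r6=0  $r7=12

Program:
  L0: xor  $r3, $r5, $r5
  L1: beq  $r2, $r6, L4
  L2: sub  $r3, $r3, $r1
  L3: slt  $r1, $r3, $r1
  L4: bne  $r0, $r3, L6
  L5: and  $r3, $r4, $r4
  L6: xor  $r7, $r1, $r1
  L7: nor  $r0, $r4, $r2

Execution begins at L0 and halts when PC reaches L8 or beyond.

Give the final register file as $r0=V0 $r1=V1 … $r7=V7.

$r0=0 $r1=0 $r2=5 $r3=5 $r4=5 $r5=7 $r6=0 $r7=0

#0 xor  $r3, $r5, $r5 ; 0/1/5/0/5/7/0/12
#1 beq  $r2, $r6, L4 ; 0/1/5/0/5/7/0/12 ; →fallthru
#2 sub  $r3, $r3, $r1 ; 0/1/5/65535/5/7/0/12
#3 slt  $r1, $r3, $r1 ; 0/0/5/65535/5/7/0/12
#4 bne  $r0, $r3, L6 ; 0/0/5/65535/5/7/0/12 ; →target
#5 and  $r3, $r4, $r4 ; 0/0/5/5/5/7/0/12
#6 xor  $r7, $r1, $r1 ; 0/0/5/5/5/7/0/0
#7 nor  $r0, $r4, $r2 ; 0/0/5/5/5/7/0/0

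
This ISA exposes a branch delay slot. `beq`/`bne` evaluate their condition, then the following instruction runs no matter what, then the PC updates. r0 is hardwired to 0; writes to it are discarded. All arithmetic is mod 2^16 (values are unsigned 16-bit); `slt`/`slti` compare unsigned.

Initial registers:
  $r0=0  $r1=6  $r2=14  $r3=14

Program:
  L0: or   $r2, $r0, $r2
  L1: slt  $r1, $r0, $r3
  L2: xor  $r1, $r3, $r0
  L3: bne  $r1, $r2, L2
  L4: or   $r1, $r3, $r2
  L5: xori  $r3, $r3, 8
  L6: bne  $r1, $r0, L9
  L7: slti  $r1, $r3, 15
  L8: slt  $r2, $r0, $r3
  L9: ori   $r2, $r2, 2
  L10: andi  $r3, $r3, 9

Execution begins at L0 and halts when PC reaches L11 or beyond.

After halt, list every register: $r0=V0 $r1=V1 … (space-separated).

$r0=0 $r1=1 $r2=14 $r3=0

#0 or   $r2, $r0, $r2 ; 0/6/14/14
#1 slt  $r1, $r0, $r3 ; 0/1/14/14
#2 xor  $r1, $r3, $r0 ; 0/14/14/14
#3 bne  $r1, $r2, L2 ; 0/14/14/14 ; →fallthru
#4 or   $r1, $r3, $r2 ; 0/14/14/14
#5 xori  $r3, $r3, 8 ; 0/14/14/6
#6 bne  $r1, $r0, L9 ; 0/14/14/6 ; →target
#7 slti  $r1, $r3, 15 ; 0/1/14/6
#9 ori   $r2, $r2, 2 ; 0/1/14/6
#10 andi  $r3, $r3, 9 ; 0/1/14/0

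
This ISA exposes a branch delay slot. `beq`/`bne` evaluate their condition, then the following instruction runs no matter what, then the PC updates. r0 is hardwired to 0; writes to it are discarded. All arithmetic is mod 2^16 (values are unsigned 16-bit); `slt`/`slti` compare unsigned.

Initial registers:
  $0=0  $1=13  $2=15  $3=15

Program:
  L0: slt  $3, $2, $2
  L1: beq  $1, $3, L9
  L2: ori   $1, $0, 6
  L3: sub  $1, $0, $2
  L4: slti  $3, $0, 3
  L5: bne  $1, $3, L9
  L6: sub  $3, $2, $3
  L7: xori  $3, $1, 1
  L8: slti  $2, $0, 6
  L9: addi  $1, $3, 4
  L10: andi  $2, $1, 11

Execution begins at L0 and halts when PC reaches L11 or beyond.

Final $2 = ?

PC=0  slt  $3, $2, $2        | $0=0 $1=13 $2=15 $3=0
PC=1  beq  $1, $3, L9        | $0=0 $1=13 $2=15 $3=0  [not taken]
PC=2  ori   $1, $0, 6        | $0=0 $1=6 $2=15 $3=0
PC=3  sub  $1, $0, $2        | $0=0 $1=65521 $2=15 $3=0
PC=4  slti  $3, $0, 3        | $0=0 $1=65521 $2=15 $3=1
PC=5  bne  $1, $3, L9        | $0=0 $1=65521 $2=15 $3=1  [TAKEN]
PC=6  sub  $3, $2, $3        | $0=0 $1=65521 $2=15 $3=14
PC=9  addi  $1, $3, 4        | $0=0 $1=18 $2=15 $3=14
PC=10 andi  $2, $1, 11       | $0=0 $1=18 $2=2 $3=14

2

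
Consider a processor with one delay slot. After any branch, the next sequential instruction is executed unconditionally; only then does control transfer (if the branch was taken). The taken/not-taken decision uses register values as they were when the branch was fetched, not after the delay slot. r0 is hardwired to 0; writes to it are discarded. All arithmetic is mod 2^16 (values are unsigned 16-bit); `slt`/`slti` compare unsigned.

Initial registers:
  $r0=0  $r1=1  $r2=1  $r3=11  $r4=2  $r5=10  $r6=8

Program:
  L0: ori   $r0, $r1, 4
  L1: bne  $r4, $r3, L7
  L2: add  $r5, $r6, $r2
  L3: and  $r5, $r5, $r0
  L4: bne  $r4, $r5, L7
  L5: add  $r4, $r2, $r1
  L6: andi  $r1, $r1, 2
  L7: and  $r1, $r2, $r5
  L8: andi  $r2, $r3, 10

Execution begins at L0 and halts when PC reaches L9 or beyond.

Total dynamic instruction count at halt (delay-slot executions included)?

5

#0 ori   $r0, $r1, 4 ; 0/1/1/11/2/10/8
#1 bne  $r4, $r3, L7 ; 0/1/1/11/2/10/8 ; →target
#2 add  $r5, $r6, $r2 ; 0/1/1/11/2/9/8
#7 and  $r1, $r2, $r5 ; 0/1/1/11/2/9/8
#8 andi  $r2, $r3, 10 ; 0/1/10/11/2/9/8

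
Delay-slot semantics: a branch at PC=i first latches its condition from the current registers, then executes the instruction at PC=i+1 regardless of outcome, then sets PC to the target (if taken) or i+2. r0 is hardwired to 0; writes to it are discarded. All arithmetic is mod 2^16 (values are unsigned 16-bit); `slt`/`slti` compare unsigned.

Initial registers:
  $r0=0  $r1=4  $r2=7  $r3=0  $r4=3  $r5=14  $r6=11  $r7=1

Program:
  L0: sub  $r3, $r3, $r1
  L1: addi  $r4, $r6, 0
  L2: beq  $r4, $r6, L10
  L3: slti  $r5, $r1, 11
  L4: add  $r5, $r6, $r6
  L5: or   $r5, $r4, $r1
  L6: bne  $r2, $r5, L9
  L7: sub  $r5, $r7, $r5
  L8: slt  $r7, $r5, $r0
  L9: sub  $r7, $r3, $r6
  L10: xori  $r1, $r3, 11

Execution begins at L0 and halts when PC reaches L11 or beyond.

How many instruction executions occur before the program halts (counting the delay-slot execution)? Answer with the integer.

5

#0 sub  $r3, $r3, $r1 ; 0/4/7/65532/3/14/11/1
#1 addi  $r4, $r6, 0 ; 0/4/7/65532/11/14/11/1
#2 beq  $r4, $r6, L10 ; 0/4/7/65532/11/14/11/1 ; →target
#3 slti  $r5, $r1, 11 ; 0/4/7/65532/11/1/11/1
#10 xori  $r1, $r3, 11 ; 0/65527/7/65532/11/1/11/1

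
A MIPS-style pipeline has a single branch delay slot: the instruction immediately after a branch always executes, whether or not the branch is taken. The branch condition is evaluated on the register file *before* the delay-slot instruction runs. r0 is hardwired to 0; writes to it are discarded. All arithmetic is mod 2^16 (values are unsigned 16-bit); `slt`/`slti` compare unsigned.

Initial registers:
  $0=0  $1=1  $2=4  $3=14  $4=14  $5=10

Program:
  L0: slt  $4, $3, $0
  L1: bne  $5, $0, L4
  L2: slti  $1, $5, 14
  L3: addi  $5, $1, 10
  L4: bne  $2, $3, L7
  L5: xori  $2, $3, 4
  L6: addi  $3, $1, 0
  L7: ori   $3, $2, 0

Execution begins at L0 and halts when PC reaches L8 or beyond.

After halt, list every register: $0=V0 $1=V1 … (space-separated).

$0=0 $1=1 $2=10 $3=10 $4=0 $5=10

  step pc=0: slt  $4, $3, $0  regs=(0,1,4,14,0,10)
  step pc=1: bne  $5, $0, L4  cond=T  regs=(0,1,4,14,0,10)
  step pc=2: slti  $1, $5, 14  regs=(0,1,4,14,0,10)
  step pc=4: bne  $2, $3, L7  cond=T  regs=(0,1,4,14,0,10)
  step pc=5: xori  $2, $3, 4  regs=(0,1,10,14,0,10)
  step pc=7: ori   $3, $2, 0  regs=(0,1,10,10,0,10)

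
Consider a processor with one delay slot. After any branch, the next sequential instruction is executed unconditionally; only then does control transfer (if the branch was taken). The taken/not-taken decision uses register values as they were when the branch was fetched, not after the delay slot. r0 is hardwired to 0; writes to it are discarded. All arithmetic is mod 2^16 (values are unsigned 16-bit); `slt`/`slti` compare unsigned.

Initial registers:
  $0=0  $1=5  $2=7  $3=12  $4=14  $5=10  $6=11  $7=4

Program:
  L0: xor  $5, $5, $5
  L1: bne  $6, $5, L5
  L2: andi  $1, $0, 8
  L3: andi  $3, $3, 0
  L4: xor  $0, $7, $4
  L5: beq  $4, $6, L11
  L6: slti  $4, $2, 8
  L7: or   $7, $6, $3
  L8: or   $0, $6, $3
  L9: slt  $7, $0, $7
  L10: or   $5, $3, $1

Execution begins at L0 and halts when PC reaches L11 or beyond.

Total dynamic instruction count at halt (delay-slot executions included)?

[0] xor  $5, $5, $5  →  {$0:0, $1:5, $2:7, $3:12, $4:14, $5:0, $6:11, $7:4}
[1] bne  $6, $5, L5  →  {$0:0, $1:5, $2:7, $3:12, $4:14, $5:0, $6:11, $7:4}  ⟨branch taken⟩
[2] andi  $1, $0, 8  →  {$0:0, $1:0, $2:7, $3:12, $4:14, $5:0, $6:11, $7:4}
[5] beq  $4, $6, L11  →  {$0:0, $1:0, $2:7, $3:12, $4:14, $5:0, $6:11, $7:4}  ⟨branch fallthrough⟩
[6] slti  $4, $2, 8  →  {$0:0, $1:0, $2:7, $3:12, $4:1, $5:0, $6:11, $7:4}
[7] or   $7, $6, $3  →  {$0:0, $1:0, $2:7, $3:12, $4:1, $5:0, $6:11, $7:15}
[8] or   $0, $6, $3  →  {$0:0, $1:0, $2:7, $3:12, $4:1, $5:0, $6:11, $7:15}
[9] slt  $7, $0, $7  →  {$0:0, $1:0, $2:7, $3:12, $4:1, $5:0, $6:11, $7:1}
[10] or   $5, $3, $1  →  {$0:0, $1:0, $2:7, $3:12, $4:1, $5:12, $6:11, $7:1}

9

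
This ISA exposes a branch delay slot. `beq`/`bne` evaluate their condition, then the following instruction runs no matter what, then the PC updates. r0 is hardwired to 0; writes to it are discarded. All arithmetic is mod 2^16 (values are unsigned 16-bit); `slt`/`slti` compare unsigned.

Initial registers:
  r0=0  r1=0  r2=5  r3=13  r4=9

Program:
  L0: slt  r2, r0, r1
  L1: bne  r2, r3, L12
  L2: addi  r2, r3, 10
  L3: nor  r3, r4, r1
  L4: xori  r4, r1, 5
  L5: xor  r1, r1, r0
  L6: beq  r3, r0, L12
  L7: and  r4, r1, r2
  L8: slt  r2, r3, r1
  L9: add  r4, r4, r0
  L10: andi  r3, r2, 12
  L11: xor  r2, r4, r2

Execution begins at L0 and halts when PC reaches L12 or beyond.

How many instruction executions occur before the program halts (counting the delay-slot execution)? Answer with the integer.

  step pc=0: slt  r2, r0, r1  regs=(0,0,0,13,9)
  step pc=1: bne  r2, r3, L12  cond=T  regs=(0,0,0,13,9)
  step pc=2: addi  r2, r3, 10  regs=(0,0,23,13,9)

3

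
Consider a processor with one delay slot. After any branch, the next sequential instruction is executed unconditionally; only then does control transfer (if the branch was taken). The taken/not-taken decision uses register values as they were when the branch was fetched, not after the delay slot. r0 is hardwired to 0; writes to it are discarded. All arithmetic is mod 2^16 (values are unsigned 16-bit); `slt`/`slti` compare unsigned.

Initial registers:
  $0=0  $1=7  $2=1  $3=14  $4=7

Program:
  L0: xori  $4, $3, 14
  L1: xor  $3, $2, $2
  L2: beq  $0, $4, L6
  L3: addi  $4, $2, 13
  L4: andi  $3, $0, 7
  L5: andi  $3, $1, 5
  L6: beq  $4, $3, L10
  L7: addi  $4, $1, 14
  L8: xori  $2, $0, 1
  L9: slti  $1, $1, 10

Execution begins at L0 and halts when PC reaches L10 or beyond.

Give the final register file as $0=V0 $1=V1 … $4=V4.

$0=0 $1=1 $2=1 $3=0 $4=21

#0 xori  $4, $3, 14 ; 0/7/1/14/0
#1 xor  $3, $2, $2 ; 0/7/1/0/0
#2 beq  $0, $4, L6 ; 0/7/1/0/0 ; →target
#3 addi  $4, $2, 13 ; 0/7/1/0/14
#6 beq  $4, $3, L10 ; 0/7/1/0/14 ; →fallthru
#7 addi  $4, $1, 14 ; 0/7/1/0/21
#8 xori  $2, $0, 1 ; 0/7/1/0/21
#9 slti  $1, $1, 10 ; 0/1/1/0/21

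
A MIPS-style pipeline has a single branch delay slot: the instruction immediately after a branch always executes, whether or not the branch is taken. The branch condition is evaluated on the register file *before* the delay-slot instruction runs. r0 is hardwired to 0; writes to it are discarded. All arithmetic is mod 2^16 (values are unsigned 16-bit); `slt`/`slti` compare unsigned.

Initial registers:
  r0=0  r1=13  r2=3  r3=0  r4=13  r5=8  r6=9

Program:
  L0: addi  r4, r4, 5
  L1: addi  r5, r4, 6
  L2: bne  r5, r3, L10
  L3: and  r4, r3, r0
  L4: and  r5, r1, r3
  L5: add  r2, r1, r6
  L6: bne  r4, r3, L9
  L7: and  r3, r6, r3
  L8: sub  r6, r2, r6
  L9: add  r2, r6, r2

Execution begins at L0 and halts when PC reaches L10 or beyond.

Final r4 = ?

[0] addi  r4, r4, 5  →  {r0:0, r1:13, r2:3, r3:0, r4:18, r5:8, r6:9}
[1] addi  r5, r4, 6  →  {r0:0, r1:13, r2:3, r3:0, r4:18, r5:24, r6:9}
[2] bne  r5, r3, L10  →  {r0:0, r1:13, r2:3, r3:0, r4:18, r5:24, r6:9}  ⟨branch taken⟩
[3] and  r4, r3, r0  →  {r0:0, r1:13, r2:3, r3:0, r4:0, r5:24, r6:9}

0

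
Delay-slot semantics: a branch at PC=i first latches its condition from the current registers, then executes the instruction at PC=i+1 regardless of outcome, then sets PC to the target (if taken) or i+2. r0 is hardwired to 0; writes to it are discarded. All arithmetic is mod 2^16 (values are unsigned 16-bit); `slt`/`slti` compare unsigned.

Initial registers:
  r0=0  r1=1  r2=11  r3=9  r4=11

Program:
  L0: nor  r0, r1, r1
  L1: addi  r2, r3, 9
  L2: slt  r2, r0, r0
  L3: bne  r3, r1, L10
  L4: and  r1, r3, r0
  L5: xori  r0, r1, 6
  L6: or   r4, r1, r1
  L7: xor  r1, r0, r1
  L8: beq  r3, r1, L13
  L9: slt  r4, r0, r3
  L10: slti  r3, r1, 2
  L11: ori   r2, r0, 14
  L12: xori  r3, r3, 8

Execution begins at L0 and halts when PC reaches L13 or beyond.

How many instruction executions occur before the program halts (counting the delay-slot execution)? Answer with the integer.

8

  step pc=0: nor  r0, r1, r1  regs=(0,1,11,9,11)
  step pc=1: addi  r2, r3, 9  regs=(0,1,18,9,11)
  step pc=2: slt  r2, r0, r0  regs=(0,1,0,9,11)
  step pc=3: bne  r3, r1, L10  cond=T  regs=(0,1,0,9,11)
  step pc=4: and  r1, r3, r0  regs=(0,0,0,9,11)
  step pc=10: slti  r3, r1, 2  regs=(0,0,0,1,11)
  step pc=11: ori   r2, r0, 14  regs=(0,0,14,1,11)
  step pc=12: xori  r3, r3, 8  regs=(0,0,14,9,11)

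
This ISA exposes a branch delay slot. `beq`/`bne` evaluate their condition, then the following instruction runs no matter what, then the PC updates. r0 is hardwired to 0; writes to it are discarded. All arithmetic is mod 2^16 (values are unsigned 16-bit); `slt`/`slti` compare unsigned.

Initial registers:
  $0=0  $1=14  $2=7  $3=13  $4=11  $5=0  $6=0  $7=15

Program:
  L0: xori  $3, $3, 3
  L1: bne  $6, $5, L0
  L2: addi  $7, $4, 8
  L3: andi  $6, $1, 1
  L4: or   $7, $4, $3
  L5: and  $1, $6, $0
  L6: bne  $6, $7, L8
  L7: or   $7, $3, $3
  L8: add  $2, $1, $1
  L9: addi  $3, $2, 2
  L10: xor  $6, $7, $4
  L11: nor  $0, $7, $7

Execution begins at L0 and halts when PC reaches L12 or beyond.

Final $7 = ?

  step pc=0: xori  $3, $3, 3  regs=(0,14,7,14,11,0,0,15)
  step pc=1: bne  $6, $5, L0  cond=F  regs=(0,14,7,14,11,0,0,15)
  step pc=2: addi  $7, $4, 8  regs=(0,14,7,14,11,0,0,19)
  step pc=3: andi  $6, $1, 1  regs=(0,14,7,14,11,0,0,19)
  step pc=4: or   $7, $4, $3  regs=(0,14,7,14,11,0,0,15)
  step pc=5: and  $1, $6, $0  regs=(0,0,7,14,11,0,0,15)
  step pc=6: bne  $6, $7, L8  cond=T  regs=(0,0,7,14,11,0,0,15)
  step pc=7: or   $7, $3, $3  regs=(0,0,7,14,11,0,0,14)
  step pc=8: add  $2, $1, $1  regs=(0,0,0,14,11,0,0,14)
  step pc=9: addi  $3, $2, 2  regs=(0,0,0,2,11,0,0,14)
  step pc=10: xor  $6, $7, $4  regs=(0,0,0,2,11,0,5,14)
  step pc=11: nor  $0, $7, $7  regs=(0,0,0,2,11,0,5,14)

14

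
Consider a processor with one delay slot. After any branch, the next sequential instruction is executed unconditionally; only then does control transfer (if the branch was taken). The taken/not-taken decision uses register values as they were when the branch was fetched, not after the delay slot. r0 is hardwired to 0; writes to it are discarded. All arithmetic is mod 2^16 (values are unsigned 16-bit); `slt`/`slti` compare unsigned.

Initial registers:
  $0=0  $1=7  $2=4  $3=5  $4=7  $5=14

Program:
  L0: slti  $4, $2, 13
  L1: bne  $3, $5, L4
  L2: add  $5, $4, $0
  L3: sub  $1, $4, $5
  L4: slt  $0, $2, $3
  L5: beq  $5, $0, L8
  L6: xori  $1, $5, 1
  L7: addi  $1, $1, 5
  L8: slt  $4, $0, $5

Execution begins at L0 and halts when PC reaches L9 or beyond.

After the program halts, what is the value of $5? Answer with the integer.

1

  step pc=0: slti  $4, $2, 13  regs=(0,7,4,5,1,14)
  step pc=1: bne  $3, $5, L4  cond=T  regs=(0,7,4,5,1,14)
  step pc=2: add  $5, $4, $0  regs=(0,7,4,5,1,1)
  step pc=4: slt  $0, $2, $3  regs=(0,7,4,5,1,1)
  step pc=5: beq  $5, $0, L8  cond=F  regs=(0,7,4,5,1,1)
  step pc=6: xori  $1, $5, 1  regs=(0,0,4,5,1,1)
  step pc=7: addi  $1, $1, 5  regs=(0,5,4,5,1,1)
  step pc=8: slt  $4, $0, $5  regs=(0,5,4,5,1,1)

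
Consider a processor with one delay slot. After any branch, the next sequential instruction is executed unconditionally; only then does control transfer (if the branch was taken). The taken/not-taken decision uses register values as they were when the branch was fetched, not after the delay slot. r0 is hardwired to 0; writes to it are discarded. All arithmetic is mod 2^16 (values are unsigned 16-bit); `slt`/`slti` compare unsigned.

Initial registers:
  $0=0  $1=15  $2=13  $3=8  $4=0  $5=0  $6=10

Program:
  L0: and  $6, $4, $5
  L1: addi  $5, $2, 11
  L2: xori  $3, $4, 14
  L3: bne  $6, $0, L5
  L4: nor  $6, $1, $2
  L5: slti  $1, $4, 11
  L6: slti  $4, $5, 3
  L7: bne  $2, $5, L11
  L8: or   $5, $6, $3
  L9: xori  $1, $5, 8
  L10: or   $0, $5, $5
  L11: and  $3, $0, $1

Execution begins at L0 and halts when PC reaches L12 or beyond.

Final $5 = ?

#0 and  $6, $4, $5 ; 0/15/13/8/0/0/0
#1 addi  $5, $2, 11 ; 0/15/13/8/0/24/0
#2 xori  $3, $4, 14 ; 0/15/13/14/0/24/0
#3 bne  $6, $0, L5 ; 0/15/13/14/0/24/0 ; →fallthru
#4 nor  $6, $1, $2 ; 0/15/13/14/0/24/65520
#5 slti  $1, $4, 11 ; 0/1/13/14/0/24/65520
#6 slti  $4, $5, 3 ; 0/1/13/14/0/24/65520
#7 bne  $2, $5, L11 ; 0/1/13/14/0/24/65520 ; →target
#8 or   $5, $6, $3 ; 0/1/13/14/0/65534/65520
#11 and  $3, $0, $1 ; 0/1/13/0/0/65534/65520

65534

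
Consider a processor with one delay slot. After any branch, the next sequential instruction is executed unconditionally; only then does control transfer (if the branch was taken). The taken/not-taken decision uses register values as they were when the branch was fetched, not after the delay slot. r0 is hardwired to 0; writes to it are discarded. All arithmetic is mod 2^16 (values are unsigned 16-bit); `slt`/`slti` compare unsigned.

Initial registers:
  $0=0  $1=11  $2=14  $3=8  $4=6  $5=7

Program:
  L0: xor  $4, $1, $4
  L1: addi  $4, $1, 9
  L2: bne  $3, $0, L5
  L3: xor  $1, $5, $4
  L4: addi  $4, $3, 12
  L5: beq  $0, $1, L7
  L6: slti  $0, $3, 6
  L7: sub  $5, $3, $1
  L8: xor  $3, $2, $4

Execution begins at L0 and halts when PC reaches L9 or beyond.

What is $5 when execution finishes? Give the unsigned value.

65525

  step pc=0: xor  $4, $1, $4  regs=(0,11,14,8,13,7)
  step pc=1: addi  $4, $1, 9  regs=(0,11,14,8,20,7)
  step pc=2: bne  $3, $0, L5  cond=T  regs=(0,11,14,8,20,7)
  step pc=3: xor  $1, $5, $4  regs=(0,19,14,8,20,7)
  step pc=5: beq  $0, $1, L7  cond=F  regs=(0,19,14,8,20,7)
  step pc=6: slti  $0, $3, 6  regs=(0,19,14,8,20,7)
  step pc=7: sub  $5, $3, $1  regs=(0,19,14,8,20,65525)
  step pc=8: xor  $3, $2, $4  regs=(0,19,14,26,20,65525)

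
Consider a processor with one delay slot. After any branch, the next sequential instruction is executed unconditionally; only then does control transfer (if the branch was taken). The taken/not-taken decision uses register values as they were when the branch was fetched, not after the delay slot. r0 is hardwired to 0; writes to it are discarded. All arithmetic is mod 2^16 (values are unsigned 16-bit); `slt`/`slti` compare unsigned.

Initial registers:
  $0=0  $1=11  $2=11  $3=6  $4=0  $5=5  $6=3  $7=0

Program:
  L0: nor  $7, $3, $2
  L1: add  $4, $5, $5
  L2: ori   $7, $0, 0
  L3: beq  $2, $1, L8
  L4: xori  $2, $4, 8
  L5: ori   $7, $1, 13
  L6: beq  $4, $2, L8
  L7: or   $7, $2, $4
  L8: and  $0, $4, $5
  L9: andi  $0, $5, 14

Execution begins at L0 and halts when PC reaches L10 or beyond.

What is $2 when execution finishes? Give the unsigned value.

2

  step pc=0: nor  $7, $3, $2  regs=(0,11,11,6,0,5,3,65520)
  step pc=1: add  $4, $5, $5  regs=(0,11,11,6,10,5,3,65520)
  step pc=2: ori   $7, $0, 0  regs=(0,11,11,6,10,5,3,0)
  step pc=3: beq  $2, $1, L8  cond=T  regs=(0,11,11,6,10,5,3,0)
  step pc=4: xori  $2, $4, 8  regs=(0,11,2,6,10,5,3,0)
  step pc=8: and  $0, $4, $5  regs=(0,11,2,6,10,5,3,0)
  step pc=9: andi  $0, $5, 14  regs=(0,11,2,6,10,5,3,0)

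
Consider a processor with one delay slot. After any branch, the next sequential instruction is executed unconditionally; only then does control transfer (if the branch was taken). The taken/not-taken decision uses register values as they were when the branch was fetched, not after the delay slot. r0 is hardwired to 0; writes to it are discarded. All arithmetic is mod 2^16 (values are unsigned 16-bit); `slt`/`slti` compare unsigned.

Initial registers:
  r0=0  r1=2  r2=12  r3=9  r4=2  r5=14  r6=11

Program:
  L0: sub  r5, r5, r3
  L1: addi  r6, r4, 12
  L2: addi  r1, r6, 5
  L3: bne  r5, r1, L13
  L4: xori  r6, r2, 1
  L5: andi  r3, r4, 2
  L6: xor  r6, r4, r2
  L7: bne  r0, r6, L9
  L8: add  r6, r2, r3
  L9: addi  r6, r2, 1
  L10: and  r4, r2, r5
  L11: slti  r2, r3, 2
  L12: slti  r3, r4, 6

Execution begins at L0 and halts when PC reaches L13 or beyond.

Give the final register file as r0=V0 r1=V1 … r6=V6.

r0=0 r1=19 r2=12 r3=9 r4=2 r5=5 r6=13

#0 sub  r5, r5, r3 ; 0/2/12/9/2/5/11
#1 addi  r6, r4, 12 ; 0/2/12/9/2/5/14
#2 addi  r1, r6, 5 ; 0/19/12/9/2/5/14
#3 bne  r5, r1, L13 ; 0/19/12/9/2/5/14 ; →target
#4 xori  r6, r2, 1 ; 0/19/12/9/2/5/13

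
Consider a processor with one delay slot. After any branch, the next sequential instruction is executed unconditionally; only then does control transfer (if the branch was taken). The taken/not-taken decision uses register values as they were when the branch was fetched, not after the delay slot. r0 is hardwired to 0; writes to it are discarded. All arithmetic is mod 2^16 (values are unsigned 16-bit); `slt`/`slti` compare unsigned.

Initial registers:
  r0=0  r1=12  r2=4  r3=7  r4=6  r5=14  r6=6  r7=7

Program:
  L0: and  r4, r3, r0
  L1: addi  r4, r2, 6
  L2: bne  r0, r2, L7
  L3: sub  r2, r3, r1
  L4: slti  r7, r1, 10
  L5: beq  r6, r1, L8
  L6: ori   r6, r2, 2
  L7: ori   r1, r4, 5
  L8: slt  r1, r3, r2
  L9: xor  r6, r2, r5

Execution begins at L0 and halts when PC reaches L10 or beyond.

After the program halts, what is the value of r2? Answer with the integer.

65531

  step pc=0: and  r4, r3, r0  regs=(0,12,4,7,0,14,6,7)
  step pc=1: addi  r4, r2, 6  regs=(0,12,4,7,10,14,6,7)
  step pc=2: bne  r0, r2, L7  cond=T  regs=(0,12,4,7,10,14,6,7)
  step pc=3: sub  r2, r3, r1  regs=(0,12,65531,7,10,14,6,7)
  step pc=7: ori   r1, r4, 5  regs=(0,15,65531,7,10,14,6,7)
  step pc=8: slt  r1, r3, r2  regs=(0,1,65531,7,10,14,6,7)
  step pc=9: xor  r6, r2, r5  regs=(0,1,65531,7,10,14,65525,7)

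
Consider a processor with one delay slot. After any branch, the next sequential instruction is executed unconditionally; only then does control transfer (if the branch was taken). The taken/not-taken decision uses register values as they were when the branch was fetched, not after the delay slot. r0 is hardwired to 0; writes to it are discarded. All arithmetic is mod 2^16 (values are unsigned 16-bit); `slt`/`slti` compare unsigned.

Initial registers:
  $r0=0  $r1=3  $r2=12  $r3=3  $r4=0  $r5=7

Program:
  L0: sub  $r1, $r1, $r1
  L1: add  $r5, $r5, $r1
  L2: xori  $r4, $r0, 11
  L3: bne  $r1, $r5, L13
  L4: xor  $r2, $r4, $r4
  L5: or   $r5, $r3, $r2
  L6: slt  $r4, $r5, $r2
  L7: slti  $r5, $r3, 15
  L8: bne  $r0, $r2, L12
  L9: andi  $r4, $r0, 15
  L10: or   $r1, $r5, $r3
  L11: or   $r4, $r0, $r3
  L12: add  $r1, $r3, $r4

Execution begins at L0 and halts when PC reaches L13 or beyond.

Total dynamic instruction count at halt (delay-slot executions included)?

5

#0 sub  $r1, $r1, $r1 ; 0/0/12/3/0/7
#1 add  $r5, $r5, $r1 ; 0/0/12/3/0/7
#2 xori  $r4, $r0, 11 ; 0/0/12/3/11/7
#3 bne  $r1, $r5, L13 ; 0/0/12/3/11/7 ; →target
#4 xor  $r2, $r4, $r4 ; 0/0/0/3/11/7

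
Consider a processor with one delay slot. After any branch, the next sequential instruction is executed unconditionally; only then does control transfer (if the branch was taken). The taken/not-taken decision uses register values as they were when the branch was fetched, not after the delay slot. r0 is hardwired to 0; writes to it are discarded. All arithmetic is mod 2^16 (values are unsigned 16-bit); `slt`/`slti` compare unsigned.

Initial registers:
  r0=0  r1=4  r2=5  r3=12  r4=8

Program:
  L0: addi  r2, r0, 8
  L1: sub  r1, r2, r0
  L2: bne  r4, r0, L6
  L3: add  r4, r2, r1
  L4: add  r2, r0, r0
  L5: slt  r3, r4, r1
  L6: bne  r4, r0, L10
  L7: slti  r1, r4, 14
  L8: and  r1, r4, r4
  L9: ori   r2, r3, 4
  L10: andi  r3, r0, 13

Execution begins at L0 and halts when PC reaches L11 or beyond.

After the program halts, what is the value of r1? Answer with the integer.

0

[0] addi  r2, r0, 8  →  {r0:0, r1:4, r2:8, r3:12, r4:8}
[1] sub  r1, r2, r0  →  {r0:0, r1:8, r2:8, r3:12, r4:8}
[2] bne  r4, r0, L6  →  {r0:0, r1:8, r2:8, r3:12, r4:8}  ⟨branch taken⟩
[3] add  r4, r2, r1  →  {r0:0, r1:8, r2:8, r3:12, r4:16}
[6] bne  r4, r0, L10  →  {r0:0, r1:8, r2:8, r3:12, r4:16}  ⟨branch taken⟩
[7] slti  r1, r4, 14  →  {r0:0, r1:0, r2:8, r3:12, r4:16}
[10] andi  r3, r0, 13  →  {r0:0, r1:0, r2:8, r3:0, r4:16}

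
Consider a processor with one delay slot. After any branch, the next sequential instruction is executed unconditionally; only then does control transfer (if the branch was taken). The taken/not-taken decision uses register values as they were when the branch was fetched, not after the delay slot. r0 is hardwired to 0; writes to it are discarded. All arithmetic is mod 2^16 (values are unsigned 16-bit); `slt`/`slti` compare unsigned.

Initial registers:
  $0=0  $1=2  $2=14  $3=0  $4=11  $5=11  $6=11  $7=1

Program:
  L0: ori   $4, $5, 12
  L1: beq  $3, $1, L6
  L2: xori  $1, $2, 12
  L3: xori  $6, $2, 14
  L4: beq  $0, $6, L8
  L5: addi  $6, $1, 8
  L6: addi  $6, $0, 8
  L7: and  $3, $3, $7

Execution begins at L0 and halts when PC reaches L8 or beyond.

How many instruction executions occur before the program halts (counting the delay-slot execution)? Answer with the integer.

6

  step pc=0: ori   $4, $5, 12  regs=(0,2,14,0,15,11,11,1)
  step pc=1: beq  $3, $1, L6  cond=F  regs=(0,2,14,0,15,11,11,1)
  step pc=2: xori  $1, $2, 12  regs=(0,2,14,0,15,11,11,1)
  step pc=3: xori  $6, $2, 14  regs=(0,2,14,0,15,11,0,1)
  step pc=4: beq  $0, $6, L8  cond=T  regs=(0,2,14,0,15,11,0,1)
  step pc=5: addi  $6, $1, 8  regs=(0,2,14,0,15,11,10,1)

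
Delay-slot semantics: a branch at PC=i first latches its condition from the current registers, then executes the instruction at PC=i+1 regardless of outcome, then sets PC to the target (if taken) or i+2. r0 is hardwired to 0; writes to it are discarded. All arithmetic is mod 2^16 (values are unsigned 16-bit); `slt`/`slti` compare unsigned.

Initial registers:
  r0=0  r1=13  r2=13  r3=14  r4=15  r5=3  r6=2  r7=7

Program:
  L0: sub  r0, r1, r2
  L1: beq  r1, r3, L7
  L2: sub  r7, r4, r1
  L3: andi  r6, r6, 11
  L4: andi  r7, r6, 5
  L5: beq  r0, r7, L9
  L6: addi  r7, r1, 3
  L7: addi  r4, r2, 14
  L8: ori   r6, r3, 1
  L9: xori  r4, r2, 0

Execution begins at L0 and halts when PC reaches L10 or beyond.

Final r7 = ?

16

  step pc=0: sub  r0, r1, r2  regs=(0,13,13,14,15,3,2,7)
  step pc=1: beq  r1, r3, L7  cond=F  regs=(0,13,13,14,15,3,2,7)
  step pc=2: sub  r7, r4, r1  regs=(0,13,13,14,15,3,2,2)
  step pc=3: andi  r6, r6, 11  regs=(0,13,13,14,15,3,2,2)
  step pc=4: andi  r7, r6, 5  regs=(0,13,13,14,15,3,2,0)
  step pc=5: beq  r0, r7, L9  cond=T  regs=(0,13,13,14,15,3,2,0)
  step pc=6: addi  r7, r1, 3  regs=(0,13,13,14,15,3,2,16)
  step pc=9: xori  r4, r2, 0  regs=(0,13,13,14,13,3,2,16)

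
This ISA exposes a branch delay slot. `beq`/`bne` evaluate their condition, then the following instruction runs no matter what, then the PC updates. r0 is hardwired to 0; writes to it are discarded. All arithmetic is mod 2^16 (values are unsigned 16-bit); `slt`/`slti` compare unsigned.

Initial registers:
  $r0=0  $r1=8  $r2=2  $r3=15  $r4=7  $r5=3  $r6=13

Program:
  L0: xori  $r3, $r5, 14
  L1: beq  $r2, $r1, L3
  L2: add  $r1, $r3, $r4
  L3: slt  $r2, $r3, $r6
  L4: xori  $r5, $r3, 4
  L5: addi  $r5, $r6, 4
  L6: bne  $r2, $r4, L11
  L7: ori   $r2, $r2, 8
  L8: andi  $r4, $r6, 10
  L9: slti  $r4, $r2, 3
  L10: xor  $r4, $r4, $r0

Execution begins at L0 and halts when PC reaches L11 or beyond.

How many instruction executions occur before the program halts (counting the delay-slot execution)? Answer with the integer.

8

  step pc=0: xori  $r3, $r5, 14  regs=(0,8,2,13,7,3,13)
  step pc=1: beq  $r2, $r1, L3  cond=F  regs=(0,8,2,13,7,3,13)
  step pc=2: add  $r1, $r3, $r4  regs=(0,20,2,13,7,3,13)
  step pc=3: slt  $r2, $r3, $r6  regs=(0,20,0,13,7,3,13)
  step pc=4: xori  $r5, $r3, 4  regs=(0,20,0,13,7,9,13)
  step pc=5: addi  $r5, $r6, 4  regs=(0,20,0,13,7,17,13)
  step pc=6: bne  $r2, $r4, L11  cond=T  regs=(0,20,0,13,7,17,13)
  step pc=7: ori   $r2, $r2, 8  regs=(0,20,8,13,7,17,13)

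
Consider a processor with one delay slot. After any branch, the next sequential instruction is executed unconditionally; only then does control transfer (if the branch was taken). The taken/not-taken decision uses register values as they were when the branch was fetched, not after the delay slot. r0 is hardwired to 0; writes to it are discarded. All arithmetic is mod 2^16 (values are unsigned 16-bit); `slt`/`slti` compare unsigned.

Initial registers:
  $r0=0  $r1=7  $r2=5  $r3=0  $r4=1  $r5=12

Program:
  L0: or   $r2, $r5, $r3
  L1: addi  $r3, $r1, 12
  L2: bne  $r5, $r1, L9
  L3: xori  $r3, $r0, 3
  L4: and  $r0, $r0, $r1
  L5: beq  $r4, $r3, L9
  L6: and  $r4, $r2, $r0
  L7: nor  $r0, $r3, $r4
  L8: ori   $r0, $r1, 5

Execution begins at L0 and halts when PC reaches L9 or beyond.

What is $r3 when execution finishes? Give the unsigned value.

#0 or   $r2, $r5, $r3 ; 0/7/12/0/1/12
#1 addi  $r3, $r1, 12 ; 0/7/12/19/1/12
#2 bne  $r5, $r1, L9 ; 0/7/12/19/1/12 ; →target
#3 xori  $r3, $r0, 3 ; 0/7/12/3/1/12

3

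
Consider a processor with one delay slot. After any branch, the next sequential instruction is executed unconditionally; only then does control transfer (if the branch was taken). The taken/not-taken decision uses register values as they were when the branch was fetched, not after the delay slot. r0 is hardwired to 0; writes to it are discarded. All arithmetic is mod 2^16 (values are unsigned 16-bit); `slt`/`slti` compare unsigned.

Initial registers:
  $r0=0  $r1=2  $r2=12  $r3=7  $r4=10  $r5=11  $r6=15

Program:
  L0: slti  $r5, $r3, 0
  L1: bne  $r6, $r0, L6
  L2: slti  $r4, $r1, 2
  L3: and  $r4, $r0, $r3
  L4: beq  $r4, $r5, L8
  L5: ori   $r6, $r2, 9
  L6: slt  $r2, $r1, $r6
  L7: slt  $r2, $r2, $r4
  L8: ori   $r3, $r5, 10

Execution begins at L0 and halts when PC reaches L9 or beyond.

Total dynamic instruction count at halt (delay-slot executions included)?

#0 slti  $r5, $r3, 0 ; 0/2/12/7/10/0/15
#1 bne  $r6, $r0, L6 ; 0/2/12/7/10/0/15 ; →target
#2 slti  $r4, $r1, 2 ; 0/2/12/7/0/0/15
#6 slt  $r2, $r1, $r6 ; 0/2/1/7/0/0/15
#7 slt  $r2, $r2, $r4 ; 0/2/0/7/0/0/15
#8 ori   $r3, $r5, 10 ; 0/2/0/10/0/0/15

6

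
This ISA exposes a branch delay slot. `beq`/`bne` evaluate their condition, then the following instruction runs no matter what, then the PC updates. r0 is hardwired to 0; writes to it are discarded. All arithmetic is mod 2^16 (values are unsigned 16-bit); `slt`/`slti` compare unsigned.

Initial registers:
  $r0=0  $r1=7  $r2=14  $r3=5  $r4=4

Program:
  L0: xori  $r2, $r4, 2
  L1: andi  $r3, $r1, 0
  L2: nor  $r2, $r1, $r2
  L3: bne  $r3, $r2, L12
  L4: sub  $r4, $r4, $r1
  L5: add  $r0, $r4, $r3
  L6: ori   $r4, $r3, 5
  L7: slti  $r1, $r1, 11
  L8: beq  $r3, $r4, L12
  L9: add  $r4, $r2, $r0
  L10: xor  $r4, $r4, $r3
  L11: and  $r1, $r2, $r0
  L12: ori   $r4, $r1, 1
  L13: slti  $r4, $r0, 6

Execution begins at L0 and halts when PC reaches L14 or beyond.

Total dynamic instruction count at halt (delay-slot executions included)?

[0] xori  $r2, $r4, 2  →  {$r0:0, $r1:7, $r2:6, $r3:5, $r4:4}
[1] andi  $r3, $r1, 0  →  {$r0:0, $r1:7, $r2:6, $r3:0, $r4:4}
[2] nor  $r2, $r1, $r2  →  {$r0:0, $r1:7, $r2:65528, $r3:0, $r4:4}
[3] bne  $r3, $r2, L12  →  {$r0:0, $r1:7, $r2:65528, $r3:0, $r4:4}  ⟨branch taken⟩
[4] sub  $r4, $r4, $r1  →  {$r0:0, $r1:7, $r2:65528, $r3:0, $r4:65533}
[12] ori   $r4, $r1, 1  →  {$r0:0, $r1:7, $r2:65528, $r3:0, $r4:7}
[13] slti  $r4, $r0, 6  →  {$r0:0, $r1:7, $r2:65528, $r3:0, $r4:1}

7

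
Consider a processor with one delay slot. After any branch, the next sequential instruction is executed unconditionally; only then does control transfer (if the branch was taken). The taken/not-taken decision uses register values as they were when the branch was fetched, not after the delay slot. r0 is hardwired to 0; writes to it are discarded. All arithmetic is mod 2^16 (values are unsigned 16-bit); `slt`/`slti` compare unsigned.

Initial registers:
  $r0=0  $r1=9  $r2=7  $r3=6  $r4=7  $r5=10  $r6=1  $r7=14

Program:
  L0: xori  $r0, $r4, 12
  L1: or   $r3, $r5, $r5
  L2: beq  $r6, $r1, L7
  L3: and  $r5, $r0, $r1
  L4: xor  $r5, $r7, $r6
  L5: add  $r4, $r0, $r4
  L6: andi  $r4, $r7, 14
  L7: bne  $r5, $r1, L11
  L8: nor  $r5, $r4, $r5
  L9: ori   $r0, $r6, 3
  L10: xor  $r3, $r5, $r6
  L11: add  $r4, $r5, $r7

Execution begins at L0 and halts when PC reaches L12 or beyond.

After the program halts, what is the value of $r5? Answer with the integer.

65520

PC=0  xori  $r0, $r4, 12     | $r0=0 $r1=9 $r2=7 $r3=6 $r4=7 $r5=10 $r6=1 $r7=14
PC=1  or   $r3, $r5, $r5     | $r0=0 $r1=9 $r2=7 $r3=10 $r4=7 $r5=10 $r6=1 $r7=14
PC=2  beq  $r6, $r1, L7      | $r0=0 $r1=9 $r2=7 $r3=10 $r4=7 $r5=10 $r6=1 $r7=14  [not taken]
PC=3  and  $r5, $r0, $r1     | $r0=0 $r1=9 $r2=7 $r3=10 $r4=7 $r5=0 $r6=1 $r7=14
PC=4  xor  $r5, $r7, $r6     | $r0=0 $r1=9 $r2=7 $r3=10 $r4=7 $r5=15 $r6=1 $r7=14
PC=5  add  $r4, $r0, $r4     | $r0=0 $r1=9 $r2=7 $r3=10 $r4=7 $r5=15 $r6=1 $r7=14
PC=6  andi  $r4, $r7, 14     | $r0=0 $r1=9 $r2=7 $r3=10 $r4=14 $r5=15 $r6=1 $r7=14
PC=7  bne  $r5, $r1, L11     | $r0=0 $r1=9 $r2=7 $r3=10 $r4=14 $r5=15 $r6=1 $r7=14  [TAKEN]
PC=8  nor  $r5, $r4, $r5     | $r0=0 $r1=9 $r2=7 $r3=10 $r4=14 $r5=65520 $r6=1 $r7=14
PC=11 add  $r4, $r5, $r7     | $r0=0 $r1=9 $r2=7 $r3=10 $r4=65534 $r5=65520 $r6=1 $r7=14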